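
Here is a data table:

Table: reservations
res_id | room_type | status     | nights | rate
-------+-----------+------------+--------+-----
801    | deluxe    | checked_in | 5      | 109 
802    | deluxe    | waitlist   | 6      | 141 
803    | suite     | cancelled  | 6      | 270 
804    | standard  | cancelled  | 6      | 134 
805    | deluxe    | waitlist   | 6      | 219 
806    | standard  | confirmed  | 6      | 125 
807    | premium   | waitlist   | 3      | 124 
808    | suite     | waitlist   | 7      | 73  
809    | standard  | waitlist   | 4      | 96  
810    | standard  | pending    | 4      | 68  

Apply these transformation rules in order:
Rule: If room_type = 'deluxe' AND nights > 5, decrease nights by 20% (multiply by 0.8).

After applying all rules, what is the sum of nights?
50.6

Step 1: Find records where room_type = 'deluxe' AND nights > 5
Step 2: 2 records match, summing to 12
Step 3: After multiplier: 12 × 0.8 = 9.6
Step 4: Unaffected records sum: 41
Step 5: Final sum = 9.6 + 41 = 50.6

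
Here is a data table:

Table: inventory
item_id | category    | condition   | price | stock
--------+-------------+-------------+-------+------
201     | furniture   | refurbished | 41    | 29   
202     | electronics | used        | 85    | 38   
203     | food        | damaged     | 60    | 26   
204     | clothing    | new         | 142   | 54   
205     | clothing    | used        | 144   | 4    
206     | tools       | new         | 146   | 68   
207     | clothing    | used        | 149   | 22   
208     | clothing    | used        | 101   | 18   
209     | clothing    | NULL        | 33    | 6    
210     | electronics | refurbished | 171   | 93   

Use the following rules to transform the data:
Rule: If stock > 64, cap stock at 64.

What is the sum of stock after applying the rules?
325

Step 1: 2 records have stock > 64
Step 2: These records originally summed to 161
Step 3: After capping: 2 × 64 = 128
Step 4: Unaffected records sum: 197
Step 5: Final sum = 128 + 197 = 325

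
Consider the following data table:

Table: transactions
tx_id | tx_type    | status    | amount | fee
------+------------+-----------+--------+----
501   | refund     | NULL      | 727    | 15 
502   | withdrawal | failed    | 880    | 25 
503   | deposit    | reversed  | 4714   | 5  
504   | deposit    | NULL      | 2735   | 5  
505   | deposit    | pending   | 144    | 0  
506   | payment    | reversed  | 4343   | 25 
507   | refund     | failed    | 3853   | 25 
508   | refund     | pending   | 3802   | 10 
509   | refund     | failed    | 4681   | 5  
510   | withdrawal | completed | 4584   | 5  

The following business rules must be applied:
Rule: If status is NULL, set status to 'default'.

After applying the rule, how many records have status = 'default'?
2

Step 1: Count records where status IS NULL
Step 2: Found 2 records with NULL status
Step 3: These records will have status set to 'default'
Step 4: Records already having status = 'default': 0
Step 5: Answer: 2 + 0 = 2 records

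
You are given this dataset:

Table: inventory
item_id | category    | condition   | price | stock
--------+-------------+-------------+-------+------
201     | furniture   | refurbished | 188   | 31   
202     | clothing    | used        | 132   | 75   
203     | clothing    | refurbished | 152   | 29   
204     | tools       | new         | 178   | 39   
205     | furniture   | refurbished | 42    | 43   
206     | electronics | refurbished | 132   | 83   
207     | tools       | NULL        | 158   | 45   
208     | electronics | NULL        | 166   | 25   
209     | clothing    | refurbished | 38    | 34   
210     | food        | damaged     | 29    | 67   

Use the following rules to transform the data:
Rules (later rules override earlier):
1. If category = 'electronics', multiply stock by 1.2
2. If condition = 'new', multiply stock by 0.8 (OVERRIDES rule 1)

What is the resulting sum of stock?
484.8

Step 1: Rule 2 takes priority for records with condition = 'new'
  - 1 records: 39 × 0.8 = 31.2
Step 2: Rule 1 applies to remaining records with category = 'electronics'
  - 2 records: 108 × 1.2 = 129.6
Step 3: Other records unchanged: 324
Step 4: Final sum = 31.2 + 129.6 + 324 = 484.8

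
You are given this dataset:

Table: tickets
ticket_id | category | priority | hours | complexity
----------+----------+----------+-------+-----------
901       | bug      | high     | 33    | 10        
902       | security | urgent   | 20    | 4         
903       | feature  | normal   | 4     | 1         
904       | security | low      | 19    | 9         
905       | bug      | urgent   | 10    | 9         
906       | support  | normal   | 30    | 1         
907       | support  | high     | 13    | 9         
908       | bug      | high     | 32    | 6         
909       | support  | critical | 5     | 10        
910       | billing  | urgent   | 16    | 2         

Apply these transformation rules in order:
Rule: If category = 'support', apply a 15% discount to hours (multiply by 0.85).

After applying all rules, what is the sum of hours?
174.8

Step 1: Records with category = 'support' have total hours = 48
Step 2: Apply multiplier: 48 × 0.85 = 40.8
Step 3: Other records total: 134
Step 4: Final sum = 40.8 + 134 = 174.8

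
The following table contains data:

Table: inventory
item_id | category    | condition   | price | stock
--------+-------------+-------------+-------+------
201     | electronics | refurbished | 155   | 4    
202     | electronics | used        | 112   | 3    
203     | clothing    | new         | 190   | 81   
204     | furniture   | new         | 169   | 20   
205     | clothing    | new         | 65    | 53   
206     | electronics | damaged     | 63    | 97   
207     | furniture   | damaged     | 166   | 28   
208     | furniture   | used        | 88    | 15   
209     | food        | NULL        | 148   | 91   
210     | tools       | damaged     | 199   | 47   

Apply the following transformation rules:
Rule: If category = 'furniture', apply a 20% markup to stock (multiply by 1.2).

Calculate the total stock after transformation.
451.6

Step 1: Records with category = 'furniture' have total stock = 63
Step 2: Apply multiplier: 63 × 1.2 = 75.6
Step 3: Other records total: 376
Step 4: Final sum = 75.6 + 376 = 451.6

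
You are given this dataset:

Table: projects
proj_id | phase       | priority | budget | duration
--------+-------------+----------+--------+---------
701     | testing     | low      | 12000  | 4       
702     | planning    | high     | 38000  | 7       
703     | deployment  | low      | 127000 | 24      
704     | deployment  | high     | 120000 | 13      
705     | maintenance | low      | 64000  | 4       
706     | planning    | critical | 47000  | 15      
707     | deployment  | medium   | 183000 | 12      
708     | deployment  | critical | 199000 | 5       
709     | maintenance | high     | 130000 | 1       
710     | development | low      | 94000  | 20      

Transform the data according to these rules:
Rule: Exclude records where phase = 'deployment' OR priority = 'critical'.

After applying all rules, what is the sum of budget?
338000

Step 1: Find records where phase = 'deployment' OR priority = 'critical'
Step 2: 5 records match, summing to 676000
Step 3: Original sum: 1014000
Step 4: Remaining sum = 1014000 - 676000 = 338000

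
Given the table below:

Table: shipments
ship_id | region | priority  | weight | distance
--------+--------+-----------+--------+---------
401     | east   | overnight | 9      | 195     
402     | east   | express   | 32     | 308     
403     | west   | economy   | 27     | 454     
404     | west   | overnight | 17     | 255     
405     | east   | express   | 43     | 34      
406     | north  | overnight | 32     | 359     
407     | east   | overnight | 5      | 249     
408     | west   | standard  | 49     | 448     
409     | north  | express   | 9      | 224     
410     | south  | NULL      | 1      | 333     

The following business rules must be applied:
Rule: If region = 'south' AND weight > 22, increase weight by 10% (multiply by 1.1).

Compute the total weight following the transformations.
224

Step 1: Find records where region = 'south' AND weight > 22
Step 2: 0 records match, summing to 0
Step 3: After multiplier: 0 × 1.1 = 0.0
Step 4: Unaffected records sum: 224
Step 5: Final sum = 0.0 + 224 = 224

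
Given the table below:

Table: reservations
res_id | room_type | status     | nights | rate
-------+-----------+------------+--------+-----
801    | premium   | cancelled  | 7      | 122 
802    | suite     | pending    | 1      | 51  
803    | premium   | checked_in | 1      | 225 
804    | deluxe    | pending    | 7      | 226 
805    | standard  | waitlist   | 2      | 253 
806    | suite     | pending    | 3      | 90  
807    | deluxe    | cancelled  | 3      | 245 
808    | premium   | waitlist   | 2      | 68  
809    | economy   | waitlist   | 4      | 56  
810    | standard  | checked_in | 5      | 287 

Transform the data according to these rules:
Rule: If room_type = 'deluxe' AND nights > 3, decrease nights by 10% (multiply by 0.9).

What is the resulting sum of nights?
34.3

Step 1: Find records where room_type = 'deluxe' AND nights > 3
Step 2: 1 records match, summing to 7
Step 3: After multiplier: 7 × 0.9 = 6.3
Step 4: Unaffected records sum: 28
Step 5: Final sum = 6.3 + 28 = 34.3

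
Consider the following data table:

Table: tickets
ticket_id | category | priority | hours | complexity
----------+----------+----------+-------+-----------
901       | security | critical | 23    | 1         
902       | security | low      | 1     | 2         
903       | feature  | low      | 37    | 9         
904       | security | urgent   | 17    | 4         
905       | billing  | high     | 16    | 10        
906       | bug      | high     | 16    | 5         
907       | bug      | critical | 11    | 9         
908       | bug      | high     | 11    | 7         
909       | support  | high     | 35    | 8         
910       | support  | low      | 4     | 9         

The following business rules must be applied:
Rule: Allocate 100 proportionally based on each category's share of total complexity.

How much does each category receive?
billing: 15.62, bug: 32.81, feature: 14.06, security: 10.94, support: 26.56

Step 1: Calculate total complexity = 64
Step 2: Calculate each category's proportion:
  billing: 10/64 = 15.62% → 15.62
  bug: 21/64 = 32.81% → 32.81
  feature: 9/64 = 14.06% → 14.06
  security: 7/64 = 10.94% → 10.94
  support: 17/64 = 26.56% → 26.56
Step 3: Verify: sum of allocations ≈ 100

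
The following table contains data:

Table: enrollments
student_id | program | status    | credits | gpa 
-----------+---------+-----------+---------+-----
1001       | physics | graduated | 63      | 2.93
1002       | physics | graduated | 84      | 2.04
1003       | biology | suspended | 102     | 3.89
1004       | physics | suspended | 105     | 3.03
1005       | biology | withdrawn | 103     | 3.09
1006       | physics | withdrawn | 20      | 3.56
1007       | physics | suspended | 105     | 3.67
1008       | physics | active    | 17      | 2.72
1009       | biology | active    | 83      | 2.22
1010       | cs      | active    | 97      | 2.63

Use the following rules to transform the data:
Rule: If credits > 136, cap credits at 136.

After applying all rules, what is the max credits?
105

Step 1: Original maximum credits = 105
Step 2: Check cap of 136 against maximum
Step 3: No records exceed the cap (max 105 <= cap 136), so no capping applies
Step 4: Maximum after transformation = 105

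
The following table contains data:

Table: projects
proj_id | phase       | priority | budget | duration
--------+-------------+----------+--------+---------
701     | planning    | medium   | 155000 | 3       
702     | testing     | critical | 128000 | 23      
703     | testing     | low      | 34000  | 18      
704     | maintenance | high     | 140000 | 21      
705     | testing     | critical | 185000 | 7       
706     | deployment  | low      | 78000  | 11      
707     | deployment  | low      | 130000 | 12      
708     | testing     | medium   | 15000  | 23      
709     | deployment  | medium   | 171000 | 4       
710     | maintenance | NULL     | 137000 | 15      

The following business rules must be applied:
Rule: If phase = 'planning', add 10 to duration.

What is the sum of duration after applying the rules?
147

Step 1: Count records where phase = 'planning': 1
Step 2: Total bonus added: 1 × 10 = 10
Step 3: Original sum of duration: 137
Step 4: Final sum = 137 + 10 = 147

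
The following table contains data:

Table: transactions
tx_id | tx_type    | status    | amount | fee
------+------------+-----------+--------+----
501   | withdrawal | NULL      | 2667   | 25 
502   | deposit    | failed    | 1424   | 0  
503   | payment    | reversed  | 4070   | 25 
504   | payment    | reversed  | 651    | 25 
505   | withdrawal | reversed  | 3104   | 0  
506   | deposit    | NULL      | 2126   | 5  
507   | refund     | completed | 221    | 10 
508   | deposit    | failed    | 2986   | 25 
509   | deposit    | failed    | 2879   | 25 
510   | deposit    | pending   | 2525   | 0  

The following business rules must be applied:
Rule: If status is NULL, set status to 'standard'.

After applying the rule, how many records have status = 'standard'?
2

Step 1: Count records where status IS NULL
Step 2: Found 2 records with NULL status
Step 3: These records will have status set to 'standard'
Step 4: Records already having status = 'standard': 0
Step 5: Answer: 2 + 0 = 2 records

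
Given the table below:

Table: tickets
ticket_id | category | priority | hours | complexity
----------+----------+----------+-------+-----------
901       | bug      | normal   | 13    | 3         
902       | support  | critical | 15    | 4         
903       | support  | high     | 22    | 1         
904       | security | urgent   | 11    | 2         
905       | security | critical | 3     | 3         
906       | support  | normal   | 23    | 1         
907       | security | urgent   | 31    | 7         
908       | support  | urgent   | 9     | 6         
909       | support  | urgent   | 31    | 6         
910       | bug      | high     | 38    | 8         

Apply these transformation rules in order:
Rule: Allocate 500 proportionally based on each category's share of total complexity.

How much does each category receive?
bug: 134.15, security: 146.34, support: 219.51

Step 1: Calculate total complexity = 41
Step 2: Calculate each category's proportion:
  bug: 11/41 = 26.83% → 134.15
  security: 12/41 = 29.27% → 146.34
  support: 18/41 = 43.90% → 219.51
Step 3: Verify: sum of allocations ≈ 500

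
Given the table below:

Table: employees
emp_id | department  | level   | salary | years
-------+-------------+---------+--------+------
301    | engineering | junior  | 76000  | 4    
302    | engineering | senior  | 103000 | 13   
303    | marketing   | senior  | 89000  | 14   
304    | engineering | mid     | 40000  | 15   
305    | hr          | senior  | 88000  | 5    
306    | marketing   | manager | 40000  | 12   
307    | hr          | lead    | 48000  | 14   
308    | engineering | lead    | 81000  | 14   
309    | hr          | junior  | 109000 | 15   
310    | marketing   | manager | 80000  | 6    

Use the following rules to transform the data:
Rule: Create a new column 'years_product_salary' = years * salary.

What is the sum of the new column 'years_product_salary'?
8330000

Step 1: For each record, compute years * salary
Example calculations:
  4 * 76000 = 304000
  13 * 103000 = 1339000
  14 * 89000 = 1246000
  ...
Step 2: Sum all derived values
Step 3: Total = 8330000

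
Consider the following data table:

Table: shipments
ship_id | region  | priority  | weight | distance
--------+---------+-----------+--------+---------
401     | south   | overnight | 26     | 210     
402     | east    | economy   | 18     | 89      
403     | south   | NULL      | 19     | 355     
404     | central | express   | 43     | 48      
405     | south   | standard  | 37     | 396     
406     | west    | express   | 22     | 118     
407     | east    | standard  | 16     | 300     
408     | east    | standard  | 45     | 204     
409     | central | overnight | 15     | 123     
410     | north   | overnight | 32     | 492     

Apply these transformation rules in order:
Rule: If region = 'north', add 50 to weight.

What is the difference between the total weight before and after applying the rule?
50

Step 1: Original sum of weight = 273
Step 2: 1 records have region = 'north'
Step 3: Each affected record changes by 50
Step 4: Total change = 1 × 50 = 50
Step 5: New sum = 273 + 50 = 323
Step 6: Difference = |323 - 273| = 50
        (Sum increased by 50)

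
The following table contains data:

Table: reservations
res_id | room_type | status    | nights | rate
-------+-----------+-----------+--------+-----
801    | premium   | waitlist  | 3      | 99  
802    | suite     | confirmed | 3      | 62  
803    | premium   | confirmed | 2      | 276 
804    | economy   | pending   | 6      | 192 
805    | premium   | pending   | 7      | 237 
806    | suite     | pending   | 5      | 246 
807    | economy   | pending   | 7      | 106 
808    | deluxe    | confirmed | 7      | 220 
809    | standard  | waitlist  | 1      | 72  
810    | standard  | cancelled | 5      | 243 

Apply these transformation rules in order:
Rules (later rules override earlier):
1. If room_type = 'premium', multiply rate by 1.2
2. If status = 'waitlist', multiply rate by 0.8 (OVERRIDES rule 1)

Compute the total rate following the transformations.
1821.4

Step 1: Rule 2 takes priority for records with status = 'waitlist'
  - 2 records: 171 × 0.8 = 136.8
Step 2: Rule 1 applies to remaining records with room_type = 'premium'
  - 2 records: 513 × 1.2 = 615.6
Step 3: Other records unchanged: 1069
Step 4: Final sum = 136.8 + 615.6 + 1069 = 1821.4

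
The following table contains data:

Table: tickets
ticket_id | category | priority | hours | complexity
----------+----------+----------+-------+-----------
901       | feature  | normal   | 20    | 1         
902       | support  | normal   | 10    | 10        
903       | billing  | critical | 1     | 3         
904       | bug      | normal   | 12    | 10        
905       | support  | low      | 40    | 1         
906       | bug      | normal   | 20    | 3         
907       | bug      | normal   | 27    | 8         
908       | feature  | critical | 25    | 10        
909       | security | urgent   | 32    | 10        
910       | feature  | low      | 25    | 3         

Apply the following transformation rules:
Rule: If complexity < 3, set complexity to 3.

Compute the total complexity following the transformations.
63

Step 1: 2 records have complexity < 3
Step 2: These records originally summed to 2
Step 3: After setting to minimum: 2 × 3 = 6
Step 4: Unaffected records sum: 57
Step 5: Final sum = 6 + 57 = 63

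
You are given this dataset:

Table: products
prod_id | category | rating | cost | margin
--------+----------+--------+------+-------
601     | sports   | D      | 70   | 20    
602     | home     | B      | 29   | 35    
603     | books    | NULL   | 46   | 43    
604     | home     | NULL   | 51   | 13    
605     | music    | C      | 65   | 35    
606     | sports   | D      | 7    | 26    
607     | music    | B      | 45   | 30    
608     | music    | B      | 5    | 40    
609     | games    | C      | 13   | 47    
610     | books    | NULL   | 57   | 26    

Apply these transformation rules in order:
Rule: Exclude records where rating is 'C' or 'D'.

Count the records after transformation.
6

Step 1: Count records to exclude
  - 2 (C) + 2 (D) = 4 records
Step 2: Total records: 10
Step 3: Remaining = 10 - 4 = 6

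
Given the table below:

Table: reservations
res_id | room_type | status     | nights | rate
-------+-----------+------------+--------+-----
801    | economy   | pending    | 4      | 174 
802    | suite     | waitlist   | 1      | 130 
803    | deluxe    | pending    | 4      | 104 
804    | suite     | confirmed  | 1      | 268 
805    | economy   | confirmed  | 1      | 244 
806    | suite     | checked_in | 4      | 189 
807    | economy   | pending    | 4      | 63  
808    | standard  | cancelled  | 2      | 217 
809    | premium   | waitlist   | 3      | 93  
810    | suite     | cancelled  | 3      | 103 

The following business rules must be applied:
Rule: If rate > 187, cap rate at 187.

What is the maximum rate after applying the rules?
187

Step 1: Original maximum rate = 268
Step 2: Apply cap at 187
Step 3: 4 records had rate > 187 and were capped
Step 4: Maximum after transformation = 187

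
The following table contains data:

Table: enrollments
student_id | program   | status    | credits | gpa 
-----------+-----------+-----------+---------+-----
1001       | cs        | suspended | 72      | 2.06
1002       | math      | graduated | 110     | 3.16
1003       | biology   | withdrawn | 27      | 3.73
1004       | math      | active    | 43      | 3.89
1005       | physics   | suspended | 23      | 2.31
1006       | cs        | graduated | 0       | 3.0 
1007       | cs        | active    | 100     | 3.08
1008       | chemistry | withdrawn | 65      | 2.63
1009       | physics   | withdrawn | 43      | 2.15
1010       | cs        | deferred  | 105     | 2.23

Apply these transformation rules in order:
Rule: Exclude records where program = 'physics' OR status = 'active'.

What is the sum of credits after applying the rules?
379

Step 1: Find records where program = 'physics' OR status = 'active'
Step 2: 4 records match, summing to 209
Step 3: Original sum: 588
Step 4: Remaining sum = 588 - 209 = 379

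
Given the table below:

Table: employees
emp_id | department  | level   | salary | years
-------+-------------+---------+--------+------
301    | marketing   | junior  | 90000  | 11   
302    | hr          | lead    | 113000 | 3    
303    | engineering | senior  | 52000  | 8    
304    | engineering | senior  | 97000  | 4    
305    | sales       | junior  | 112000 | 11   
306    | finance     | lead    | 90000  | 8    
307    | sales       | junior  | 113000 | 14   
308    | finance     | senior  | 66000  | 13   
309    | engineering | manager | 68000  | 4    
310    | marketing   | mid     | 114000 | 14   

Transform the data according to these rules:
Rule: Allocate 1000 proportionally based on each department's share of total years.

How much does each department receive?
engineering: 177.78, finance: 233.33, hr: 33.33, marketing: 277.78, sales: 277.78

Step 1: Calculate total years = 90
Step 2: Calculate each department's proportion:
  engineering: 16/90 = 17.78% → 177.78
  finance: 21/90 = 23.33% → 233.33
  hr: 3/90 = 3.33% → 33.33
  marketing: 25/90 = 27.78% → 277.78
  sales: 25/90 = 27.78% → 277.78
Step 3: Verify: sum of allocations ≈ 1000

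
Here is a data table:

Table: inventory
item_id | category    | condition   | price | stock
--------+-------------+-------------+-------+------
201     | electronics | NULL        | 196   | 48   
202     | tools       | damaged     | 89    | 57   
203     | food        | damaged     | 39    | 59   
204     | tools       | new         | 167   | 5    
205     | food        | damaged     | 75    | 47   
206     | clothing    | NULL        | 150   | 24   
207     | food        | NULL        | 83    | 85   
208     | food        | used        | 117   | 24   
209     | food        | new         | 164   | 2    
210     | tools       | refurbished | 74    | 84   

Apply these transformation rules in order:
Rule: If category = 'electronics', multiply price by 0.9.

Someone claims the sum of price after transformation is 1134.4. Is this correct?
Yes, the result is correct.

Step 1: Calculate the correct sum after transformation
Step 2: Apply multiplier 0.9 to records where category = 'electronics'
Step 3: Correct result = 1134.4
Step 4: Claimed result = 1134.4
Step 5: 1134.4 = 1134.4 ✓
Conclusion: The claimed result is correct.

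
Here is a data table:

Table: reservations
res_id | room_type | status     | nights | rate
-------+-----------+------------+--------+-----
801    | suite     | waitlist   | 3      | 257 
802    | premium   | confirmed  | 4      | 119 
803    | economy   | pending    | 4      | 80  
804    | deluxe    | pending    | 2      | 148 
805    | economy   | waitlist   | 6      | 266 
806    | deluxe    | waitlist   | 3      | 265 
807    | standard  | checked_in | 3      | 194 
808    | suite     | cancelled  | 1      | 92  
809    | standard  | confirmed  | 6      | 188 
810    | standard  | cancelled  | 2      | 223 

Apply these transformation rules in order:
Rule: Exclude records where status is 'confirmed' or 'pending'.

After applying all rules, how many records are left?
6

Step 1: Count records to exclude
  - 2 (confirmed) + 2 (pending) = 4 records
Step 2: Total records: 10
Step 3: Remaining = 10 - 4 = 6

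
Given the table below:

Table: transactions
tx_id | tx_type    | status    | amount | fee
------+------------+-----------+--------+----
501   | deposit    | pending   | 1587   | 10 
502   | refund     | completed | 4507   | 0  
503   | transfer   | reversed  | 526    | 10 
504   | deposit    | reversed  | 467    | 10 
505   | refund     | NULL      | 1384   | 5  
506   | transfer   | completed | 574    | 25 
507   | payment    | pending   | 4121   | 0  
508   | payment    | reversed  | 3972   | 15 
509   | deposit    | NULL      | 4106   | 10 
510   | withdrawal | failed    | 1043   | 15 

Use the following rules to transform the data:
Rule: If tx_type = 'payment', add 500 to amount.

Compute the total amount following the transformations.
23287

Step 1: Count records where tx_type = 'payment': 2
Step 2: Total bonus added: 2 × 500 = 1000
Step 3: Original sum of amount: 22287
Step 4: Final sum = 22287 + 1000 = 23287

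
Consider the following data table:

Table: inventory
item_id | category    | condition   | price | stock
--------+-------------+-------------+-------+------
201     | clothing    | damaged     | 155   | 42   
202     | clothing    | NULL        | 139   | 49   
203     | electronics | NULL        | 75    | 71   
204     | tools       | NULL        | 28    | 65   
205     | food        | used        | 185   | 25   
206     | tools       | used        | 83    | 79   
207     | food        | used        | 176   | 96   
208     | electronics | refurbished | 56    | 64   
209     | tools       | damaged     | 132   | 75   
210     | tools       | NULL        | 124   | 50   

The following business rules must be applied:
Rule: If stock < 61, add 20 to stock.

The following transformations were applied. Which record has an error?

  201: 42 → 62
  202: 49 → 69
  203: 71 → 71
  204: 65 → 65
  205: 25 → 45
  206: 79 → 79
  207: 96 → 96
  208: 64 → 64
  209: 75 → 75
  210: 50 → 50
Record 210 has an error. The correct transformed value should be 70, not 50.

Step 1: Check each record against the rule
Step 2: Record 210 has stock = 50
Step 3: Since 50 < 61, the bonus should have been applied
Step 4: Correct value = 70, but claimed value = 50
Conclusion: Record 210 has the error.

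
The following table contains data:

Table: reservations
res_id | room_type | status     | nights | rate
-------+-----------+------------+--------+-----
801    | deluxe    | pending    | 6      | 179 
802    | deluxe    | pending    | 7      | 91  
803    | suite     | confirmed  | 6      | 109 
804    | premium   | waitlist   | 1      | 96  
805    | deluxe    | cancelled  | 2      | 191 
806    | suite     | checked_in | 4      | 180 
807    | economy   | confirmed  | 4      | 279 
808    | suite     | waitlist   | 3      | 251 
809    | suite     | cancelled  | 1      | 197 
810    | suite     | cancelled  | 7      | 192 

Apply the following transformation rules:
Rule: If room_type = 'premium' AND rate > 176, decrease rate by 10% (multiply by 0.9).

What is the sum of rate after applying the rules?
1765

Step 1: Find records where room_type = 'premium' AND rate > 176
Step 2: 0 records match, summing to 0
Step 3: After multiplier: 0 × 0.9 = 0.0
Step 4: Unaffected records sum: 1765
Step 5: Final sum = 0.0 + 1765 = 1765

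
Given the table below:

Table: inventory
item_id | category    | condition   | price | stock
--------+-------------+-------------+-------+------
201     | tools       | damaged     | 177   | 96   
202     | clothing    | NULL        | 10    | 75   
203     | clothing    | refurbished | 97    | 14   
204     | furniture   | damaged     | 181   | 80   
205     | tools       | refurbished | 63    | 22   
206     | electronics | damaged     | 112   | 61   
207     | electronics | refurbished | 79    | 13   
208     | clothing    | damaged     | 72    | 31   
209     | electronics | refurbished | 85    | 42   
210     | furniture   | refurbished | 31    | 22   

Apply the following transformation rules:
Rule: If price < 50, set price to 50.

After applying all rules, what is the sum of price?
966

Step 1: 2 records have price < 50
Step 2: These records originally summed to 41
Step 3: After setting to minimum: 2 × 50 = 100
Step 4: Unaffected records sum: 866
Step 5: Final sum = 100 + 866 = 966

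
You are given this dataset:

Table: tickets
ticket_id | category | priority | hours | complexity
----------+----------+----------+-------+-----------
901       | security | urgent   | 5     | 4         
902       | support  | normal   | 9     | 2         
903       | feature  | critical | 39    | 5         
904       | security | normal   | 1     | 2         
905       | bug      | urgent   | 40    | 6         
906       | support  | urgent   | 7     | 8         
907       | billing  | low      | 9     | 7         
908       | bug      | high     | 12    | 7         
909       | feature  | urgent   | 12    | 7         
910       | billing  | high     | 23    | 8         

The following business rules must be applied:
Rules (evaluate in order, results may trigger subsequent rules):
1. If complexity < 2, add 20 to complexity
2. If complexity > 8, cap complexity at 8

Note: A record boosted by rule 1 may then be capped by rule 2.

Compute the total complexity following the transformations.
56

Step 1: Apply rule 1 to records with complexity < 2
  - 0 records get bonus of 20
  - Of these, 0 records then exceed 8 and get capped
Step 2: Apply rule 2 to records with complexity > 8
  - 0 records (original) are capped
Step 3: Calculate final sum = 56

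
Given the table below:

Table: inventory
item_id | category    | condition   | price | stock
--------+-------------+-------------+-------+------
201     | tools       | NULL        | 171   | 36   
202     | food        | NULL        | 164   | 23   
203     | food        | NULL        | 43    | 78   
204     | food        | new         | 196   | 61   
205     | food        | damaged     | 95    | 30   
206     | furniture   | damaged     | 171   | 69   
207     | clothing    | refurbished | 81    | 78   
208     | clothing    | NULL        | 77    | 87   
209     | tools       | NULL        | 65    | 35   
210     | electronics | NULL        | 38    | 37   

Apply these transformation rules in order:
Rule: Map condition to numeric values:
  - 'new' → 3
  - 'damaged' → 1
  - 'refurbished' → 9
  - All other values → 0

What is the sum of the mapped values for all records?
14

Step 1: Apply mapping to each record
Step 2: Count by status:
  'new': 1 records × 3 = 3
  'damaged': 2 records × 1 = 2
  'refurbished': 1 records × 9 = 9
Step 3: Sum all mapped values = 14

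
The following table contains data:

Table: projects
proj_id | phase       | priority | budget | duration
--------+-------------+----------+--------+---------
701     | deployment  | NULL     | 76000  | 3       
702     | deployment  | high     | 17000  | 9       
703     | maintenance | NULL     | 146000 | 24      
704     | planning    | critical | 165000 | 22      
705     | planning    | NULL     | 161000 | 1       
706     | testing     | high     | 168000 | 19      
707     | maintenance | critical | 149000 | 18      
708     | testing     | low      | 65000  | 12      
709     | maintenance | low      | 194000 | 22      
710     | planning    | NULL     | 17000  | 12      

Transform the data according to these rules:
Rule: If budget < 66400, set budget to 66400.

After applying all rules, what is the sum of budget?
1258200

Step 1: 3 records have budget < 66400
Step 2: These records originally summed to 99000
Step 3: After setting to minimum: 3 × 66400 = 199200
Step 4: Unaffected records sum: 1059000
Step 5: Final sum = 199200 + 1059000 = 1258200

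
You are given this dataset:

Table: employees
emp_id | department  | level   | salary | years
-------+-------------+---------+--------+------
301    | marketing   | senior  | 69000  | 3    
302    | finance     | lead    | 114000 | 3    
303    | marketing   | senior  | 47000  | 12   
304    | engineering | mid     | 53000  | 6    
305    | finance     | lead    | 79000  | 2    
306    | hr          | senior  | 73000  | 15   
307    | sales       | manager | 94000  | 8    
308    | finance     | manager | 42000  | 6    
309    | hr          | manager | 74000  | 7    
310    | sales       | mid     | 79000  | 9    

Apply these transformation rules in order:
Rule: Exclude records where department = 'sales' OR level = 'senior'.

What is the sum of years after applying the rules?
24

Step 1: Find records where department = 'sales' OR level = 'senior'
Step 2: 5 records match, summing to 47
Step 3: Original sum: 71
Step 4: Remaining sum = 71 - 47 = 24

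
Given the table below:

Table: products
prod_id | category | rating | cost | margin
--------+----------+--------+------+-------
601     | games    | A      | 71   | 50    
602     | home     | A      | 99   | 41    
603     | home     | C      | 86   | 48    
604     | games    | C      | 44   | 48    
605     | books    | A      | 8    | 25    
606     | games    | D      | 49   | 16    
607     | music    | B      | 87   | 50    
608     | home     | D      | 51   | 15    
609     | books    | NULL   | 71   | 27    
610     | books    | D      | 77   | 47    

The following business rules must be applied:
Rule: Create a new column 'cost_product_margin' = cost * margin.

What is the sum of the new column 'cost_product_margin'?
25484

Step 1: For each record, compute cost * margin
Example calculations:
  71 * 50 = 3550
  99 * 41 = 4059
  86 * 48 = 4128
  ...
Step 2: Sum all derived values
Step 3: Total = 25484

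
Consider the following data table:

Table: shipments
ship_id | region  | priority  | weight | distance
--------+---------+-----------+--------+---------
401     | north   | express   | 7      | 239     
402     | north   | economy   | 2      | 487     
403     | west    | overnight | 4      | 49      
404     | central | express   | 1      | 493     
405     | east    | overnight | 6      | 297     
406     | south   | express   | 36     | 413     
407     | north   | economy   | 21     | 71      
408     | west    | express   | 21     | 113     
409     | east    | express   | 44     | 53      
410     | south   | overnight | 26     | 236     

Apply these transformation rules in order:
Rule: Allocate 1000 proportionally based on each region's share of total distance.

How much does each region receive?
central: 201.14, east: 142.8, north: 325.17, south: 264.79, west: 66.1

Step 1: Calculate total distance = 2451
Step 2: Calculate each region's proportion:
  central: 493/2451 = 20.11% → 201.14
  east: 350/2451 = 14.28% → 142.8
  north: 797/2451 = 32.52% → 325.17
  south: 649/2451 = 26.48% → 264.79
  west: 162/2451 = 6.61% → 66.1
Step 3: Verify: sum of allocations ≈ 1000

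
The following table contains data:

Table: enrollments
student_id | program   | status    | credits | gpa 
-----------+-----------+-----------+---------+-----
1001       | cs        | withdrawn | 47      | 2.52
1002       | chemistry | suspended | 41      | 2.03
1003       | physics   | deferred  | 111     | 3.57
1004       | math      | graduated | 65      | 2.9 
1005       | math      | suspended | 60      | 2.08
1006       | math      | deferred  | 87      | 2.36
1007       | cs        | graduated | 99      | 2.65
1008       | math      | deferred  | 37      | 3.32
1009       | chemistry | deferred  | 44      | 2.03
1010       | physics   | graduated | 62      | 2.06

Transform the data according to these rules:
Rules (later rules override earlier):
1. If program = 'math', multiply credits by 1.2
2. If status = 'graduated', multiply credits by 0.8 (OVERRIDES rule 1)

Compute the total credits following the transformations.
644.6

Step 1: Rule 2 takes priority for records with status = 'graduated'
  - 3 records: 226 × 0.8 = 180.8
Step 2: Rule 1 applies to remaining records with program = 'math'
  - 3 records: 184 × 1.2 = 220.8
Step 3: Other records unchanged: 243
Step 4: Final sum = 180.8 + 220.8 + 243 = 644.6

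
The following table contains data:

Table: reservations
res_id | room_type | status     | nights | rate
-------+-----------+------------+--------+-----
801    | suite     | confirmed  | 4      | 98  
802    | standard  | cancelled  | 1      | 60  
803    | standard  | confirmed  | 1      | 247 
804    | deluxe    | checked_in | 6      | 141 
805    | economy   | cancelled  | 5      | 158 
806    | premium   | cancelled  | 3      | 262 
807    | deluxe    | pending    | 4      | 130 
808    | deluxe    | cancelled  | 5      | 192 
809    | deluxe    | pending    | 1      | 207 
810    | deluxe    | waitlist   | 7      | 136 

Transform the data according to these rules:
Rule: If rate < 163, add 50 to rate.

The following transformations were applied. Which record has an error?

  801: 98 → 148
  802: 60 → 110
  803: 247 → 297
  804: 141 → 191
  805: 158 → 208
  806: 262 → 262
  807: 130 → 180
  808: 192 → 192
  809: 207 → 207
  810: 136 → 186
Record 803 has an error. The correct transformed value should be 247, not 297.

Step 1: Check each record against the rule
Step 2: Record 803 has rate = 247
Step 3: Since 247 >= 163, the bonus should not have been applied
Step 4: Correct value = 247, but claimed value = 297
Conclusion: Record 803 has the error.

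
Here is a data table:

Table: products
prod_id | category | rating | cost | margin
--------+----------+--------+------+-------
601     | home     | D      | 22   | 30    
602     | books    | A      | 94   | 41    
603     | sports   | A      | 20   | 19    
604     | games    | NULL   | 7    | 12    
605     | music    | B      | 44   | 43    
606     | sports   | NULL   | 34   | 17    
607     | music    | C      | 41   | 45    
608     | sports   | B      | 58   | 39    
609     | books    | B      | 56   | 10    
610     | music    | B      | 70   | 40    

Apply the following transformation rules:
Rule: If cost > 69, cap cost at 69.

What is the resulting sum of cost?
420

Step 1: 2 records have cost > 69
Step 2: These records originally summed to 164
Step 3: After capping: 2 × 69 = 138
Step 4: Unaffected records sum: 282
Step 5: Final sum = 138 + 282 = 420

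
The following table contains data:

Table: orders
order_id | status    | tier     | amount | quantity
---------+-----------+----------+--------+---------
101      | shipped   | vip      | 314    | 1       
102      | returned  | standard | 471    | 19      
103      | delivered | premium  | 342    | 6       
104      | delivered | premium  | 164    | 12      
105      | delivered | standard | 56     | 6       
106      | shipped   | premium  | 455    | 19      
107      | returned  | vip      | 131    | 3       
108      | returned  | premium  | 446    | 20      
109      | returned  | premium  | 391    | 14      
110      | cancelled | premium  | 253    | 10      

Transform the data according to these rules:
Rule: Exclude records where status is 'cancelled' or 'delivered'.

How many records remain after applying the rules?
6

Step 1: Count records to exclude
  - 1 (cancelled) + 3 (delivered) = 4 records
Step 2: Total records: 10
Step 3: Remaining = 10 - 4 = 6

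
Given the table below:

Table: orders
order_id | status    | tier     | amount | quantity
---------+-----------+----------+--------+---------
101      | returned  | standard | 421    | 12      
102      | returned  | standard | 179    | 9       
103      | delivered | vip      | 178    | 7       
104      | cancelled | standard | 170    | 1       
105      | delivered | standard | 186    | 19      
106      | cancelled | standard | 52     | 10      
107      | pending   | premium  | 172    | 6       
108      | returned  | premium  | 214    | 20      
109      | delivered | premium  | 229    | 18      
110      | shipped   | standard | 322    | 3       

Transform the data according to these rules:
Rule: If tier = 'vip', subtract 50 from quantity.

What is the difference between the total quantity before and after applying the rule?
50

Step 1: Original sum of quantity = 105
Step 2: 1 records have tier = 'vip'
Step 3: Each affected record changes by -50
Step 4: Total change = 1 × -50 = -50
Step 5: New sum = 105 + -50 = 55
Step 6: Difference = |55 - 105| = 50
        (Sum decreased by 50)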